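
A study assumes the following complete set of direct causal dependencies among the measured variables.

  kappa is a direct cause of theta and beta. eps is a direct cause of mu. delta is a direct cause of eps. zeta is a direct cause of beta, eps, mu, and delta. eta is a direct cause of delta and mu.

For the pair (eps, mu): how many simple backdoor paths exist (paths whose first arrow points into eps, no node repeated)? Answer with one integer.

A backdoor path from eps to mu is any simple undirected path whose first edge points into eps (i.e. leaves eps via a parent).
Parents of eps: {delta, zeta}.
Enumerating:
  P1: eps <- zeta -> delta <- eta -> mu
  P2: eps <- zeta -> mu
  P3: eps <- delta <- zeta -> mu
  P4: eps <- delta <- eta -> mu
That exhausts the simple backdoor paths. Count: 4.

4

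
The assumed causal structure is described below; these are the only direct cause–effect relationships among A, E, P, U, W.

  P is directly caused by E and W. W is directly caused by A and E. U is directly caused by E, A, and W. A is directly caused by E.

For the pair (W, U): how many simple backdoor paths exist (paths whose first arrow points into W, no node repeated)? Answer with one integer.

4

A backdoor path from W to U is any simple undirected path whose first edge points into W (i.e. leaves W via a parent).
Parents of W: {A, E}.
Enumerating:
  P1: W <- E -> A -> U
  P2: W <- E -> U
  P3: W <- A <- E -> U
  P4: W <- A -> U
That exhausts the simple backdoor paths. Count: 4.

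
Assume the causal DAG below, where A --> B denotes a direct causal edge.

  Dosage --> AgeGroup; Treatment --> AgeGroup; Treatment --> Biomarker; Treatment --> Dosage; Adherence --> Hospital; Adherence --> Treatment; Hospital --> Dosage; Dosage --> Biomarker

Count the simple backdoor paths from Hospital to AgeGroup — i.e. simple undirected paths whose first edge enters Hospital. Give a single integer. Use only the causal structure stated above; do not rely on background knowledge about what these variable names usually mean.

3

A backdoor path from Hospital to AgeGroup is any simple undirected path whose first edge points into Hospital (i.e. leaves Hospital via a parent).
Parents of Hospital: {Adherence}.
Enumerating:
  P1: Hospital <- Adherence -> Treatment -> Dosage -> AgeGroup
  P2: Hospital <- Adherence -> Treatment -> Biomarker <- Dosage -> AgeGroup
  P3: Hospital <- Adherence -> Treatment -> AgeGroup
That exhausts the simple backdoor paths. Count: 3.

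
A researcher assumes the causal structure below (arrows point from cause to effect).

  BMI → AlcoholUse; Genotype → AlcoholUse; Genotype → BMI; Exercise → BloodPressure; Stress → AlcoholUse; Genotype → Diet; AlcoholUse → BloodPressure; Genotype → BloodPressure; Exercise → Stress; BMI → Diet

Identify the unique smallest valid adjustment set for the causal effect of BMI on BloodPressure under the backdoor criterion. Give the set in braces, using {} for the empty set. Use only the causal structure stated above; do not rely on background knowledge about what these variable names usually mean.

Variables eligible for adjustment (non-descendants of BMI, excluding BMI and BloodPressure): {Exercise, Genotype, Stress}.
Backdoor paths from BMI to BloodPressure:
  P1: BMI <- Genotype -> AlcoholUse <- Stress <- Exercise -> BloodPressure
  P2: BMI <- Genotype -> AlcoholUse -> BloodPressure
  P3: BMI <- Genotype -> BloodPressure
The empty set is not sufficient: P2 (BMI <- Genotype -> AlcoholUse -> BloodPressure) has no collider blocking it and no conditioned non-collider, so it is open.
Try {Genotype}:
  P1: blocked at fork node Genotype ∈ conditioning set.
  P2: blocked at fork node Genotype ∈ conditioning set.
  P3: blocked at fork node Genotype ∈ conditioning set.
{Genotype} contains no descendant of BMI and blocks every backdoor path.
No other singleton works — e.g. {Exercise} leaves P2 open — so {Genotype} is the unique smallest valid adjustment set.

{Genotype}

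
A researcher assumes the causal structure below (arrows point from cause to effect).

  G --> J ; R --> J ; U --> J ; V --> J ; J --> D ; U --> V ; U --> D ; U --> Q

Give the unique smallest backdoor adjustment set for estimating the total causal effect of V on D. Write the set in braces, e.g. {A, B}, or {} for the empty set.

{U}

Variables eligible for adjustment (non-descendants of V, excluding V and D): {G, Q, R, U}.
Backdoor paths from V to D:
  P1: V <- U -> J -> D
  P2: V <- U -> D
The empty set is not sufficient: P1 (V <- U -> J -> D) has no collider blocking it and no conditioned non-collider, so it is open.
Try {U}:
  P1: blocked at fork node U ∈ conditioning set.
  P2: blocked at fork node U ∈ conditioning set.
{U} contains no descendant of V and blocks every backdoor path.
No other singleton works — e.g. {G} leaves P1 open — so {U} is the unique smallest valid adjustment set.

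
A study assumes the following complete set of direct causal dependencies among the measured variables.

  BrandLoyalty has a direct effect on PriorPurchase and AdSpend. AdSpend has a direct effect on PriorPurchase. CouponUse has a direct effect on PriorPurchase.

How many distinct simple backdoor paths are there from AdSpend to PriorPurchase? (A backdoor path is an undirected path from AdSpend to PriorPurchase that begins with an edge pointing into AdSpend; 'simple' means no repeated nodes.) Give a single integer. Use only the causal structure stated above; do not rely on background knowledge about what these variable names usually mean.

1

A backdoor path from AdSpend to PriorPurchase is any simple undirected path whose first edge points into AdSpend (i.e. leaves AdSpend via a parent).
Parents of AdSpend: {BrandLoyalty}.
Enumerating:
  P1: AdSpend <- BrandLoyalty -> PriorPurchase
That exhausts the simple backdoor paths. Count: 1.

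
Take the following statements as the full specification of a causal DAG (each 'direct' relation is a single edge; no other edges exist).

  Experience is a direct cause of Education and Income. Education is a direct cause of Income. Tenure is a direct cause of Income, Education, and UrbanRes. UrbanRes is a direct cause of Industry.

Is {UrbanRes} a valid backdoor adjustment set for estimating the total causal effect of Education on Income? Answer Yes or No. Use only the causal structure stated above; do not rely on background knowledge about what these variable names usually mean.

No

Backdoor paths from Education to Income (paths whose first edge points into Education):
  P1: Education <- Tenure -> Income
  P2: Education <- Experience -> Income
Condition 1 (no descendant of Education in the set): holds — descendants of Education are {Income}; none are in {UrbanRes}.
Condition 2 (every backdoor path blocked by {UrbanRes}):
  P1: open — no interior node is in the conditioning set.
  P2: open — no interior node is in the conditioning set.
{UrbanRes} does not satisfy the backdoor criterion.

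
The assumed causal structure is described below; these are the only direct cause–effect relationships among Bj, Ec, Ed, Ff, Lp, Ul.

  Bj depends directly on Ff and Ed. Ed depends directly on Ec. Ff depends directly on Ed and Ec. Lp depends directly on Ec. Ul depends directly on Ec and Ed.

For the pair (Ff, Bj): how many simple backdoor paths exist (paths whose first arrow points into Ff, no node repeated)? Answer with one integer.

A backdoor path from Ff to Bj is any simple undirected path whose first edge points into Ff (i.e. leaves Ff via a parent).
Parents of Ff: {Ec, Ed}.
Enumerating:
  P1: Ff <- Ec -> Ed -> Bj
  P2: Ff <- Ec -> Ul <- Ed -> Bj
  P3: Ff <- Ed -> Bj
That exhausts the simple backdoor paths. Count: 3.

3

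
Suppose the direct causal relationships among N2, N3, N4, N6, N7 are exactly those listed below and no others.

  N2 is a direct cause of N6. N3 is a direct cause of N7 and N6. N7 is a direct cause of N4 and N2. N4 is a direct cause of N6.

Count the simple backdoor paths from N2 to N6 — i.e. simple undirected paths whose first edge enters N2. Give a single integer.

2

A backdoor path from N2 to N6 is any simple undirected path whose first edge points into N2 (i.e. leaves N2 via a parent).
Parents of N2: {N7}.
Enumerating:
  P1: N2 <- N7 <- N3 -> N6
  P2: N2 <- N7 -> N4 -> N6
That exhausts the simple backdoor paths. Count: 2.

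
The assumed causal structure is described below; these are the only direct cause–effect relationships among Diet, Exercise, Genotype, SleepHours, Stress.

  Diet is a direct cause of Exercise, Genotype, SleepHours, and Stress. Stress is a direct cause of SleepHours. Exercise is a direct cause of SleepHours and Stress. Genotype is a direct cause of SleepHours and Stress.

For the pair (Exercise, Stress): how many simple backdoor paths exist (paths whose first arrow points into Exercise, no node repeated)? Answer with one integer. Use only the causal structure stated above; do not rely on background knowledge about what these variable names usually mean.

5

A backdoor path from Exercise to Stress is any simple undirected path whose first edge points into Exercise (i.e. leaves Exercise via a parent).
Parents of Exercise: {Diet}.
Enumerating:
  P1: Exercise <- Diet -> Genotype -> Stress
  P2: Exercise <- Diet -> Genotype -> SleepHours <- Stress
  P3: Exercise <- Diet -> Stress
  P4: Exercise <- Diet -> SleepHours <- Genotype -> Stress
  P5: Exercise <- Diet -> SleepHours <- Stress
That exhausts the simple backdoor paths. Count: 5.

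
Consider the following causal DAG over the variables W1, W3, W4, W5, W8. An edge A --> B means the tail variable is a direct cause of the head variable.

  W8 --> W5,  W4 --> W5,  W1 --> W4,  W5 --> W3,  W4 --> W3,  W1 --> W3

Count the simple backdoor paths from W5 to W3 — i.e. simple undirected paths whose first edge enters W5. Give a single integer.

A backdoor path from W5 to W3 is any simple undirected path whose first edge points into W5 (i.e. leaves W5 via a parent).
Parents of W5: {W4, W8}.
Enumerating:
  P1: W5 <- W4 <- W1 -> W3
  P2: W5 <- W4 -> W3
That exhausts the simple backdoor paths. Count: 2.

2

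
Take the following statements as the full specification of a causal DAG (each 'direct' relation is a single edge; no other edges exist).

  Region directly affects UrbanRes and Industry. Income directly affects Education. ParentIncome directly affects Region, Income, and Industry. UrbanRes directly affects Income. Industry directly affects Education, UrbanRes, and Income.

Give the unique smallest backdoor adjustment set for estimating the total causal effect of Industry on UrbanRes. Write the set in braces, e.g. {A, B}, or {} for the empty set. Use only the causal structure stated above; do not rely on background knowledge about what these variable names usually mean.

{Region}

Variables eligible for adjustment (non-descendants of Industry, excluding Industry and UrbanRes): {ParentIncome, Region}.
Backdoor paths from Industry to UrbanRes:
  P1: Industry <- ParentIncome -> Region -> UrbanRes
  P2: Industry <- ParentIncome -> Income <- UrbanRes
  P3: Industry <- Region <- ParentIncome -> Income <- UrbanRes
  P4: Industry <- Region -> UrbanRes
The empty set is not sufficient: P1 (Industry <- ParentIncome -> Region -> UrbanRes) has no collider blocking it and no conditioned non-collider, so it is open.
Try {Region}:
  P1: blocked at chain node Region ∈ conditioning set.
  P2: blocked at collider Income (neither it nor any descendant is in the conditioning set).
  P3: blocked at chain node Region ∈ conditioning set.
  P4: blocked at fork node Region ∈ conditioning set.
{Region} contains no descendant of Industry and blocks every backdoor path.
No other singleton works — e.g. {ParentIncome} leaves P4 open — so {Region} is the unique smallest valid adjustment set.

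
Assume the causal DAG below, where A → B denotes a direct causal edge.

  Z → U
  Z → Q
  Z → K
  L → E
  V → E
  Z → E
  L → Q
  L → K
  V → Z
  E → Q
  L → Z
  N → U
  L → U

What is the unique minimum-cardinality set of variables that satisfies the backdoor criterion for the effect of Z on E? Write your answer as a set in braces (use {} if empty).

Variables eligible for adjustment (non-descendants of Z, excluding Z and E): {L, N, V}.
Backdoor paths from Z to E:
  P1: Z <- V -> E
  P2: Z <- L -> E
  P3: Z <- L -> Q <- E
The empty set is not sufficient: P1 (Z <- V -> E) has no collider blocking it and no conditioned non-collider, so it is open.
Try {L, V}:
  P1: blocked at fork node V ∈ conditioning set.
  P2: blocked at fork node L ∈ conditioning set.
  P3: blocked at fork node L ∈ conditioning set.
{L, V} contains no descendant of Z and blocks every backdoor path.
Every element of {L, V} is needed (dropping L leaves P2 open; dropping V leaves P1 open), so no proper subset is valid.
Among all size-2 subsets of the eligible variables, only {L, V} blocks every backdoor path, so it is the unique smallest valid adjustment set.

{L, V}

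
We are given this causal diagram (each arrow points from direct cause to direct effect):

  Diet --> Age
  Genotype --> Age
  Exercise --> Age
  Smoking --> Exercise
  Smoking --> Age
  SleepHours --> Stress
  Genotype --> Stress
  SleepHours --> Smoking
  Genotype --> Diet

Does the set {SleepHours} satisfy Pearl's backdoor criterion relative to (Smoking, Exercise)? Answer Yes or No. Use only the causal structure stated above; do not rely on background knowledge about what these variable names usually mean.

Yes

Backdoor paths from Smoking to Exercise (paths whose first edge points into Smoking):
  P1: Smoking <- SleepHours -> Stress <- Genotype -> Diet -> Age <- Exercise
  P2: Smoking <- SleepHours -> Stress <- Genotype -> Age <- Exercise
Condition 1 (no descendant of Smoking in the set): holds — descendants of Smoking are {Age, Exercise}; none are in {SleepHours}.
Condition 2 (every backdoor path blocked by {SleepHours}):
  P1: blocked at fork node SleepHours ∈ conditioning set.
  P2: blocked at fork node SleepHours ∈ conditioning set.
{SleepHours} satisfies the backdoor criterion.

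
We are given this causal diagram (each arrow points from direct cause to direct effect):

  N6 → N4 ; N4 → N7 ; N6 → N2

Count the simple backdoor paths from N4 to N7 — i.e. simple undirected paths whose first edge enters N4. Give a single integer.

A backdoor path from N4 to N7 is any simple undirected path whose first edge points into N4 (i.e. leaves N4 via a parent).
Parents of N4: {N6}.
No simple path from any parent of N4 reaches N7 without revisiting N4, so there are no backdoor paths.

0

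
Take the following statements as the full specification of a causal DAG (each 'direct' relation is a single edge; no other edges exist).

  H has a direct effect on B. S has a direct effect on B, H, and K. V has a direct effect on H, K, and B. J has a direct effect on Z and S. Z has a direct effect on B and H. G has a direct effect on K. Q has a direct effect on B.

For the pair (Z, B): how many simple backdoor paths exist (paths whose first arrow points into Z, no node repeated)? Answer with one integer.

A backdoor path from Z to B is any simple undirected path whose first edge points into Z (i.e. leaves Z via a parent).
Parents of Z: {J}.
Enumerating:
  P1: Z <- J -> S -> H <- V -> B
  P2: Z <- J -> S -> H -> B
  P3: Z <- J -> S -> K <- V -> H -> B
  P4: Z <- J -> S -> K <- V -> B
  P5: Z <- J -> S -> B
That exhausts the simple backdoor paths. Count: 5.

5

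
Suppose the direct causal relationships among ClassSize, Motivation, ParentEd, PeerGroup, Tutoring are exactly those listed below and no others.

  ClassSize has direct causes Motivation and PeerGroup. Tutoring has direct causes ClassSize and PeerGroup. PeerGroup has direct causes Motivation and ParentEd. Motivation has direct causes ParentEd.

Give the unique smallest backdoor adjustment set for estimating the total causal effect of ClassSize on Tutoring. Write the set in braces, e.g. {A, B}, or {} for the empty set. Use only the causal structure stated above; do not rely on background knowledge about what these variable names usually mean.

Variables eligible for adjustment (non-descendants of ClassSize, excluding ClassSize and Tutoring): {Motivation, ParentEd, PeerGroup}.
Backdoor paths from ClassSize to Tutoring:
  P1: ClassSize <- Motivation <- ParentEd -> PeerGroup -> Tutoring
  P2: ClassSize <- Motivation -> PeerGroup -> Tutoring
  P3: ClassSize <- PeerGroup -> Tutoring
The empty set is not sufficient: P1 (ClassSize <- Motivation <- ParentEd -> PeerGroup -> Tutoring) has no collider blocking it and no conditioned non-collider, so it is open.
Try {PeerGroup}:
  P1: blocked at chain node PeerGroup ∈ conditioning set.
  P2: blocked at chain node PeerGroup ∈ conditioning set.
  P3: blocked at fork node PeerGroup ∈ conditioning set.
{PeerGroup} contains no descendant of ClassSize and blocks every backdoor path.
No other singleton works — e.g. {ParentEd} leaves P2 open — so {PeerGroup} is the unique smallest valid adjustment set.

{PeerGroup}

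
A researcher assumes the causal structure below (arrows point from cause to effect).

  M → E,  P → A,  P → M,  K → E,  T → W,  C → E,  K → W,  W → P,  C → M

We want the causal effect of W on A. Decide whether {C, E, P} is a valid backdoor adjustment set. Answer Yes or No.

Backdoor paths from W to A (paths whose first edge points into W):
  P1: W <- K -> E <- C -> M <- P -> A
  P2: W <- K -> E <- M <- P -> A
Condition 1 (no descendant of W in the set): FAILS — E and P are descendants of W.
Condition 2 (every backdoor path blocked by {C, E, P}):
  P1: blocked at fork node C ∈ conditioning set.
  P2: blocked at fork node P ∈ conditioning set.
{C, E, P} does not satisfy the backdoor criterion.

No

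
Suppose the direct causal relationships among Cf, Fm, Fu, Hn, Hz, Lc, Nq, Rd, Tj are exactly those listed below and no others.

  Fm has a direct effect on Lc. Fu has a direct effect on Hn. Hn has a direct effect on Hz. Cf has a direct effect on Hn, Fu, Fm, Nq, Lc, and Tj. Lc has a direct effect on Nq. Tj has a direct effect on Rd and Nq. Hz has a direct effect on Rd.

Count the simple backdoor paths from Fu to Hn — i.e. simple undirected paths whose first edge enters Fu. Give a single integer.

A backdoor path from Fu to Hn is any simple undirected path whose first edge points into Fu (i.e. leaves Fu via a parent).
Parents of Fu: {Cf}.
Enumerating:
  P1: Fu <- Cf -> Tj -> Rd <- Hz <- Hn
  P2: Fu <- Cf -> Hn
  P3: Fu <- Cf -> Fm -> Lc -> Nq <- Tj -> Rd <- Hz <- Hn
  P4: Fu <- Cf -> Lc -> Nq <- Tj -> Rd <- Hz <- Hn
  P5: Fu <- Cf -> Nq <- Tj -> Rd <- Hz <- Hn
That exhausts the simple backdoor paths. Count: 5.

5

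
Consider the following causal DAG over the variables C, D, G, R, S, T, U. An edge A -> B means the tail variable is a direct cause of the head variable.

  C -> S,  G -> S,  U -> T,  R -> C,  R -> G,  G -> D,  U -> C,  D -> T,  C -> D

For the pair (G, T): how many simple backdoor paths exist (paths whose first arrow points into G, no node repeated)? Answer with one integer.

A backdoor path from G to T is any simple undirected path whose first edge points into G (i.e. leaves G via a parent).
Parents of G: {R}.
Enumerating:
  P1: G <- R -> C <- U -> T
  P2: G <- R -> C -> D -> T
That exhausts the simple backdoor paths. Count: 2.

2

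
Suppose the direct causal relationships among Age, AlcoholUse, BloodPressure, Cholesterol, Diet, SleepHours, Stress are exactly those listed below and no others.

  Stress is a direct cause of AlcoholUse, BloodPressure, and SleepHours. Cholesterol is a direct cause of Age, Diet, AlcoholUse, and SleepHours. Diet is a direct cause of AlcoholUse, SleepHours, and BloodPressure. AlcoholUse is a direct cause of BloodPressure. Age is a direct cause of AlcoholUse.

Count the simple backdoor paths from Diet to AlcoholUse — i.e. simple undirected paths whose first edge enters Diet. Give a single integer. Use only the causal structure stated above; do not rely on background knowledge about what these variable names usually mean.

4

A backdoor path from Diet to AlcoholUse is any simple undirected path whose first edge points into Diet (i.e. leaves Diet via a parent).
Parents of Diet: {Cholesterol}.
Enumerating:
  P1: Diet <- Cholesterol -> Age -> AlcoholUse
  P2: Diet <- Cholesterol -> AlcoholUse
  P3: Diet <- Cholesterol -> SleepHours <- Stress -> AlcoholUse
  P4: Diet <- Cholesterol -> SleepHours <- Stress -> BloodPressure <- AlcoholUse
That exhausts the simple backdoor paths. Count: 4.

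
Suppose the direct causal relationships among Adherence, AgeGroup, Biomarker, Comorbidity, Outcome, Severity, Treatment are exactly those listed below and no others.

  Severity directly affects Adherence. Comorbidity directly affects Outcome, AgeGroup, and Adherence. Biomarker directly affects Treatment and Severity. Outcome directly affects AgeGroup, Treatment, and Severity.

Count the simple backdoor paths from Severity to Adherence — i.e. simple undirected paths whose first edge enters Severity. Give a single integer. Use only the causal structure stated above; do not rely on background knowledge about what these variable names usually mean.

4

A backdoor path from Severity to Adherence is any simple undirected path whose first edge points into Severity (i.e. leaves Severity via a parent).
Parents of Severity: {Biomarker, Outcome}.
Enumerating:
  P1: Severity <- Biomarker -> Treatment <- Outcome <- Comorbidity -> Adherence
  P2: Severity <- Biomarker -> Treatment <- Outcome -> AgeGroup <- Comorbidity -> Adherence
  P3: Severity <- Outcome <- Comorbidity -> Adherence
  P4: Severity <- Outcome -> AgeGroup <- Comorbidity -> Adherence
That exhausts the simple backdoor paths. Count: 4.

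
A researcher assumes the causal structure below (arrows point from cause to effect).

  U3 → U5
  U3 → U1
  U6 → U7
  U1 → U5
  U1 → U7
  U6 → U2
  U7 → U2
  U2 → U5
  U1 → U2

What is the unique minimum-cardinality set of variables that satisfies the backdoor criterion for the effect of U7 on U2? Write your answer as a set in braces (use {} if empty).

{U1, U6}

Variables eligible for adjustment (non-descendants of U7, excluding U7 and U2): {U1, U3, U6}.
Backdoor paths from U7 to U2:
  P1: U7 <- U6 -> U2
  P2: U7 <- U1 <- U3 -> U5 <- U2
  P3: U7 <- U1 -> U2
  P4: U7 <- U1 -> U5 <- U2
The empty set is not sufficient: P1 (U7 <- U6 -> U2) has no collider blocking it and no conditioned non-collider, so it is open.
Try {U1, U6}:
  P1: blocked at fork node U6 ∈ conditioning set.
  P2: blocked at chain node U1 ∈ conditioning set.
  P3: blocked at fork node U1 ∈ conditioning set.
  P4: blocked at fork node U1 ∈ conditioning set.
{U1, U6} contains no descendant of U7 and blocks every backdoor path.
Every element of {U1, U6} is needed (dropping U1 leaves P3 open; dropping U6 leaves P1 open), so no proper subset is valid.
Among all size-2 subsets of the eligible variables, only {U1, U6} blocks every backdoor path, so it is the unique smallest valid adjustment set.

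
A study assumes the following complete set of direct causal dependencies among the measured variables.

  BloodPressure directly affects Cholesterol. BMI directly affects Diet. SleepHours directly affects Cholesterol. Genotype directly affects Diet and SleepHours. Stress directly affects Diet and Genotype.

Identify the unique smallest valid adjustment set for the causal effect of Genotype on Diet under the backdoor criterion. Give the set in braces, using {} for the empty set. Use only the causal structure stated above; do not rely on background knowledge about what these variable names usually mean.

{Stress}

Variables eligible for adjustment (non-descendants of Genotype, excluding Genotype and Diet): {BMI, BloodPressure, Stress}.
Backdoor paths from Genotype to Diet:
  P1: Genotype <- Stress -> Diet
The empty set is not sufficient: P1 (Genotype <- Stress -> Diet) has no collider blocking it and no conditioned non-collider, so it is open.
Try {Stress}:
  P1: blocked at fork node Stress ∈ conditioning set.
{Stress} contains no descendant of Genotype and blocks every backdoor path.
No other singleton works — e.g. {BMI} leaves P1 open — so {Stress} is the unique smallest valid adjustment set.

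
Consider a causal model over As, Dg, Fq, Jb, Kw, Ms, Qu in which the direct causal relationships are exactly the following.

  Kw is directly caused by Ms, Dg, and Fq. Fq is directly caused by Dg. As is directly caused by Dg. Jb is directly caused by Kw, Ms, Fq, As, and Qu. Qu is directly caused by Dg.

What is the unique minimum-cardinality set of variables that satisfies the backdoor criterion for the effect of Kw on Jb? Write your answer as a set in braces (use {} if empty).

Variables eligible for adjustment (non-descendants of Kw, excluding Kw and Jb): {As, Dg, Fq, Ms, Qu}.
Backdoor paths from Kw to Jb:
  P1: Kw <- Ms -> Jb
  P2: Kw <- Dg -> Fq -> Jb
  P3: Kw <- Dg -> As -> Jb
  P4: Kw <- Dg -> Qu -> Jb
  P5: Kw <- Fq <- Dg -> As -> Jb
  P6: Kw <- Fq <- Dg -> Qu -> Jb
  P7: Kw <- Fq -> Jb
The empty set is not sufficient: P1 (Kw <- Ms -> Jb) has no collider blocking it and no conditioned non-collider, so it is open.
Try {Dg, Fq, Ms}:
  P1: blocked at fork node Ms ∈ conditioning set.
  P2: blocked at fork node Dg ∈ conditioning set.
  P3: blocked at fork node Dg ∈ conditioning set.
  P4: blocked at fork node Dg ∈ conditioning set.
  P5: blocked at chain node Fq ∈ conditioning set.
  P6: blocked at chain node Fq ∈ conditioning set.
  P7: blocked at fork node Fq ∈ conditioning set.
{Dg, Fq, Ms} contains no descendant of Kw and blocks every backdoor path.
Every element of {Dg, Fq, Ms} is needed (dropping Dg leaves P3 open; dropping Fq leaves P7 open; dropping Ms leaves P1 open), so no proper subset is valid.
Among all size-3 subsets of the eligible variables, only {Dg, Fq, Ms} blocks every backdoor path, so it is the unique smallest valid adjustment set.

{Dg, Fq, Ms}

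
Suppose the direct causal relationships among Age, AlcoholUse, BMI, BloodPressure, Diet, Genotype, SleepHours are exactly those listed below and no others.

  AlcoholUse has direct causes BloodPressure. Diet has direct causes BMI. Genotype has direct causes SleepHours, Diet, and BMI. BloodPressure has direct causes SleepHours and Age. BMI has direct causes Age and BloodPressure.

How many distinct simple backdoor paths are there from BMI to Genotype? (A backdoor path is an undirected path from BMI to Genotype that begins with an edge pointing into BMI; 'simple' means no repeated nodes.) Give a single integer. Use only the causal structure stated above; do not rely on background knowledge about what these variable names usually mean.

A backdoor path from BMI to Genotype is any simple undirected path whose first edge points into BMI (i.e. leaves BMI via a parent).
Parents of BMI: {Age, BloodPressure}.
Enumerating:
  P1: BMI <- Age -> BloodPressure <- SleepHours -> Genotype
  P2: BMI <- BloodPressure <- SleepHours -> Genotype
That exhausts the simple backdoor paths. Count: 2.

2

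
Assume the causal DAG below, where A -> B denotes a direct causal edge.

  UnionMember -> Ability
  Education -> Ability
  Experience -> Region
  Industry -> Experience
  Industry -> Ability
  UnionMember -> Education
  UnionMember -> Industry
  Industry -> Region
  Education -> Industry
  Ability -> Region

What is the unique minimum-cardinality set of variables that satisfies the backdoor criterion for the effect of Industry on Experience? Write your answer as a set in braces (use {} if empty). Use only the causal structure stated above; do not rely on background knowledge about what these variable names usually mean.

Variables eligible for adjustment (non-descendants of Industry, excluding Industry and Experience): {Education, UnionMember}.
Backdoor paths from Industry to Experience:
  P1: Industry <- UnionMember -> Education -> Ability -> Region <- Experience
  P2: Industry <- UnionMember -> Ability -> Region <- Experience
  P3: Industry <- Education <- UnionMember -> Ability -> Region <- Experience
  P4: Industry <- Education -> Ability -> Region <- Experience
Each backdoor path contains an unconditioned collider, so every path is already blocked with the empty conditioning set:
  P1: blocked at collider Region (neither it nor any descendant is in the conditioning set).
  P2: blocked at collider Region (neither it nor any descendant is in the conditioning set).
  P3: blocked at collider Region (neither it nor any descendant is in the conditioning set).
  P4: blocked at collider Region (neither it nor any descendant is in the conditioning set).
The empty set is therefore the unique smallest valid set.

{}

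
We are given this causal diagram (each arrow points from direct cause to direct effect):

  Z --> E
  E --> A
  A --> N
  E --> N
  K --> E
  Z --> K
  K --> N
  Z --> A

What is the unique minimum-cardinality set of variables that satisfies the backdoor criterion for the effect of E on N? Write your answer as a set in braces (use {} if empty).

Variables eligible for adjustment (non-descendants of E, excluding E and N): {K, Z}.
Backdoor paths from E to N:
  P1: E <- Z -> K -> N
  P2: E <- Z -> A -> N
  P3: E <- K <- Z -> A -> N
  P4: E <- K -> N
The empty set is not sufficient: P1 (E <- Z -> K -> N) has no collider blocking it and no conditioned non-collider, so it is open.
Try {K, Z}:
  P1: blocked at fork node Z ∈ conditioning set.
  P2: blocked at fork node Z ∈ conditioning set.
  P3: blocked at chain node K ∈ conditioning set.
  P4: blocked at fork node K ∈ conditioning set.
{K, Z} contains no descendant of E and blocks every backdoor path.
Every element of {K, Z} is needed (dropping K leaves P4 open; dropping Z leaves P2 open), so no proper subset is valid.
Among all size-2 subsets of the eligible variables, only {K, Z} blocks every backdoor path, so it is the unique smallest valid adjustment set.

{K, Z}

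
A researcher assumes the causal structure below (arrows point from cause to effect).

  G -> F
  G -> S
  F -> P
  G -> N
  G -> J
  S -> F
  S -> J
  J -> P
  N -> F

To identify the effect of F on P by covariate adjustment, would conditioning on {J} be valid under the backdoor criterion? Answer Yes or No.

Yes

Backdoor paths from F to P (paths whose first edge points into F):
  P1: F <- G -> S -> J -> P
  P2: F <- G -> J -> P
  P3: F <- S <- G -> J -> P
  P4: F <- S -> J -> P
  P5: F <- N <- G -> S -> J -> P
  P6: F <- N <- G -> J -> P
Condition 1 (no descendant of F in the set): holds — descendants of F are {P}; none are in {J}.
Condition 2 (every backdoor path blocked by {J}):
  P1: blocked at chain node J ∈ conditioning set.
  P2: blocked at chain node J ∈ conditioning set.
  P3: blocked at chain node J ∈ conditioning set.
  P4: blocked at chain node J ∈ conditioning set.
  P5: blocked at chain node J ∈ conditioning set.
  P6: blocked at chain node J ∈ conditioning set.
{J} satisfies the backdoor criterion.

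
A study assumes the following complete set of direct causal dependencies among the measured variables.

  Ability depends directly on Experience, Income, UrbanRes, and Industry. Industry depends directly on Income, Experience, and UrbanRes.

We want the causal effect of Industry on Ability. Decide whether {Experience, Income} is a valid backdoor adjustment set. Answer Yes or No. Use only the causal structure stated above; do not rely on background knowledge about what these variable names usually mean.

No

Backdoor paths from Industry to Ability (paths whose first edge points into Industry):
  P1: Industry <- Experience -> Ability
  P2: Industry <- UrbanRes -> Ability
  P3: Industry <- Income -> Ability
Condition 1 (no descendant of Industry in the set): holds — descendants of Industry are {Ability}; none are in {Experience, Income}.
Condition 2 (every backdoor path blocked by {Experience, Income}):
  P1: blocked at fork node Experience ∈ conditioning set.
  P2: open — no interior node is in the conditioning set.
  P3: blocked at fork node Income ∈ conditioning set.
{Experience, Income} does not satisfy the backdoor criterion.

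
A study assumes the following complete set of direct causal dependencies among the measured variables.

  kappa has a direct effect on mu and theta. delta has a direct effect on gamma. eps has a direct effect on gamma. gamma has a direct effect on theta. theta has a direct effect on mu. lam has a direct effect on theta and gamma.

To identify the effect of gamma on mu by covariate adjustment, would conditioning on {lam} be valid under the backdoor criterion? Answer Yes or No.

Backdoor paths from gamma to mu (paths whose first edge points into gamma):
  P1: gamma <- lam -> theta <- kappa -> mu
  P2: gamma <- lam -> theta -> mu
Condition 1 (no descendant of gamma in the set): holds — descendants of gamma are {mu, theta}; none are in {lam}.
Condition 2 (every backdoor path blocked by {lam}):
  P1: blocked at fork node lam ∈ conditioning set.
  P2: blocked at fork node lam ∈ conditioning set.
{lam} satisfies the backdoor criterion.

Yes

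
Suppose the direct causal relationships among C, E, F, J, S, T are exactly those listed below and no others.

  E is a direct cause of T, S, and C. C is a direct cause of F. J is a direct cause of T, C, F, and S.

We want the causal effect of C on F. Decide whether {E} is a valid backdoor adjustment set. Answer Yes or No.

Backdoor paths from C to F (paths whose first edge points into C):
  P1: C <- E -> T <- J -> F
  P2: C <- E -> S <- J -> F
  P3: C <- J -> F
Condition 1 (no descendant of C in the set): holds — descendants of C are {F}; none are in {E}.
Condition 2 (every backdoor path blocked by {E}):
  P1: blocked at fork node E ∈ conditioning set.
  P2: blocked at fork node E ∈ conditioning set.
  P3: open — no interior node is in the conditioning set.
{E} does not satisfy the backdoor criterion.

No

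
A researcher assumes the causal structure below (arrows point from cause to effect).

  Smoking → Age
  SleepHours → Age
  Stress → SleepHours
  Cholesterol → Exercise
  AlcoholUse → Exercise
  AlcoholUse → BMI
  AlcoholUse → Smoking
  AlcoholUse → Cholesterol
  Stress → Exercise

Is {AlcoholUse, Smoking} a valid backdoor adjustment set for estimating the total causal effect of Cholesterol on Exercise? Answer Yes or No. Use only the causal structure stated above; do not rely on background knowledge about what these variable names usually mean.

Yes

Backdoor paths from Cholesterol to Exercise (paths whose first edge points into Cholesterol):
  P1: Cholesterol <- AlcoholUse -> Smoking -> Age <- SleepHours <- Stress -> Exercise
  P2: Cholesterol <- AlcoholUse -> Exercise
Condition 1 (no descendant of Cholesterol in the set): holds — descendants of Cholesterol are {Exercise}; none are in {AlcoholUse, Smoking}.
Condition 2 (every backdoor path blocked by {AlcoholUse, Smoking}):
  P1: blocked at fork node AlcoholUse ∈ conditioning set.
  P2: blocked at fork node AlcoholUse ∈ conditioning set.
{AlcoholUse, Smoking} satisfies the backdoor criterion.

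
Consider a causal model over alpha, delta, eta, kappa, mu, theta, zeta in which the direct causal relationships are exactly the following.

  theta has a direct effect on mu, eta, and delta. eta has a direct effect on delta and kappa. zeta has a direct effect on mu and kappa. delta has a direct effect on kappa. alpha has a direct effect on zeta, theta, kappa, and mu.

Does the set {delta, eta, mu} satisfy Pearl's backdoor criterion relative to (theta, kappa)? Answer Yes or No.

No

Backdoor paths from theta to kappa (paths whose first edge points into theta):
  P1: theta <- alpha -> zeta -> kappa
  P2: theta <- alpha -> mu <- zeta -> kappa
  P3: theta <- alpha -> kappa
Condition 1 (no descendant of theta in the set): FAILS — delta, eta, and mu are descendants of theta.
Condition 2 (every backdoor path blocked by {delta, eta, mu}):
  P1: open — no interior node is in the conditioning set.
  P2: open — collider(s) mu are conditioned on (or have a conditioned descendant) and no non-collider on the path is in the set.
  P3: open — no interior node is in the conditioning set.
{delta, eta, mu} does not satisfy the backdoor criterion.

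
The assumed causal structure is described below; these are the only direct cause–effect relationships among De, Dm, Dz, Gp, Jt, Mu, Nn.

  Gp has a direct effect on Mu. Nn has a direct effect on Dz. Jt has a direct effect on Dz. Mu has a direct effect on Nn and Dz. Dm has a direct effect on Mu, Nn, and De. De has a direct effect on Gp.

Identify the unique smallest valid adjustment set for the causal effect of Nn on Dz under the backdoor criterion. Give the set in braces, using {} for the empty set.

Variables eligible for adjustment (non-descendants of Nn, excluding Nn and Dz): {De, Dm, Gp, Jt, Mu}.
Backdoor paths from Nn to Dz:
  P1: Nn <- Dm -> De -> Gp -> Mu -> Dz
  P2: Nn <- Dm -> Mu -> Dz
  P3: Nn <- Mu -> Dz
The empty set is not sufficient: P1 (Nn <- Dm -> De -> Gp -> Mu -> Dz) has no collider blocking it and no conditioned non-collider, so it is open.
Try {Mu}:
  P1: blocked at chain node Mu ∈ conditioning set.
  P2: blocked at chain node Mu ∈ conditioning set.
  P3: blocked at fork node Mu ∈ conditioning set.
{Mu} contains no descendant of Nn and blocks every backdoor path.
No other singleton works — e.g. {Dm} leaves P3 open — so {Mu} is the unique smallest valid adjustment set.

{Mu}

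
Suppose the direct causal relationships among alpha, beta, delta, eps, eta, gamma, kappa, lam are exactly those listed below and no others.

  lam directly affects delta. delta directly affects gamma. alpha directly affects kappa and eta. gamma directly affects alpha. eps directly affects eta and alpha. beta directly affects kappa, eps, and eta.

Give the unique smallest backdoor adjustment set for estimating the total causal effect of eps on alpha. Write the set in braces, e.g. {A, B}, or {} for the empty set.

{}

Variables eligible for adjustment (non-descendants of eps, excluding eps and alpha): {beta, delta, gamma, lam}.
Backdoor paths from eps to alpha:
  P1: eps <- beta -> kappa <- alpha
  P2: eps <- beta -> eta <- alpha
Each backdoor path contains an unconditioned collider, so every path is already blocked with the empty conditioning set:
  P1: blocked at collider kappa (neither it nor any descendant is in the conditioning set).
  P2: blocked at collider eta (neither it nor any descendant is in the conditioning set).
The empty set is therefore the unique smallest valid set.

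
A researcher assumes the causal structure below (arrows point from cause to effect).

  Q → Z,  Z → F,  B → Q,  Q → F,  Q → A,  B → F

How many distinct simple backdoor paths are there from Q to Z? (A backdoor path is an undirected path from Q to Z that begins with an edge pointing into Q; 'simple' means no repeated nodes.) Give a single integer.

A backdoor path from Q to Z is any simple undirected path whose first edge points into Q (i.e. leaves Q via a parent).
Parents of Q: {B}.
Enumerating:
  P1: Q <- B -> F <- Z
That exhausts the simple backdoor paths. Count: 1.

1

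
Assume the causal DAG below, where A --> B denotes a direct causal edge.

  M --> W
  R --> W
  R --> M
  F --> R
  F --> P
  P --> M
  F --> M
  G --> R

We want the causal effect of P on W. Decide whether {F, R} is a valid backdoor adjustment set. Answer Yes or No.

Backdoor paths from P to W (paths whose first edge points into P):
  P1: P <- F -> R -> M -> W
  P2: P <- F -> R -> W
  P3: P <- F -> M <- R -> W
  P4: P <- F -> M -> W
Condition 1 (no descendant of P in the set): holds — descendants of P are {M, W}; none are in {F, R}.
Condition 2 (every backdoor path blocked by {F, R}):
  P1: blocked at fork node F ∈ conditioning set.
  P2: blocked at fork node F ∈ conditioning set.
  P3: blocked at fork node F ∈ conditioning set.
  P4: blocked at fork node F ∈ conditioning set.
{F, R} satisfies the backdoor criterion.

Yes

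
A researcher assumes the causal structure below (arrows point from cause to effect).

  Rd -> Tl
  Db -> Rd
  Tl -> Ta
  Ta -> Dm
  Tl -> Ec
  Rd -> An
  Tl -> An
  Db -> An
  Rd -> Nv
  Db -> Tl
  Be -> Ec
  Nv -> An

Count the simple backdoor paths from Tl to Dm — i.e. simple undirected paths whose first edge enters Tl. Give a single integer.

0

A backdoor path from Tl to Dm is any simple undirected path whose first edge points into Tl (i.e. leaves Tl via a parent).
Parents of Tl: {Db, Rd}.
No simple path from any parent of Tl reaches Dm without revisiting Tl, so there are no backdoor paths.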